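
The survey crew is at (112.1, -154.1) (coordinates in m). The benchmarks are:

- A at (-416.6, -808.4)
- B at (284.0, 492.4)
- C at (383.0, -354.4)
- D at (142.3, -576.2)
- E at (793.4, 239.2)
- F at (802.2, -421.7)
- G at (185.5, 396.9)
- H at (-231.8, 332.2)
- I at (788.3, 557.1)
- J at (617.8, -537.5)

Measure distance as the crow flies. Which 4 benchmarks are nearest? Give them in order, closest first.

Distances from (112.1, -154.1):
A: √((-528.7)² + (-654.3)²) = √(279523.690 + 428108.490) = 841.2 m
B: √((171.9)² + (646.5)²) = √(29549.610 + 417962.250) = 669.0 m
C: √((270.9)² + (-200.3)²) = √(73386.810 + 40120.090) = 336.9 m
D: √((30.2)² + (-422.1)²) = √(912.040 + 178168.410) = 423.2 m
E: √((681.3)² + (393.3)²) = √(464169.690 + 154684.890) = 786.7 m
F: √((690.1)² + (-267.6)²) = √(476238.010 + 71609.760) = 740.2 m
G: √((73.4)² + (551.0)²) = √(5387.560 + 303601.000) = 555.9 m
H: √((-343.9)² + (486.3)²) = √(118267.210 + 236487.690) = 595.6 m
I: √((676.2)² + (711.2)²) = √(457246.440 + 505805.440) = 981.4 m
J: √((505.7)² + (-383.4)²) = √(255732.490 + 146995.560) = 634.6 m
Sorted: C (336.9 m) < D (423.2 m) < G (555.9 m) < H (595.6 m) < J (634.6 m) < B (669.0 m) < …

C, D, G, H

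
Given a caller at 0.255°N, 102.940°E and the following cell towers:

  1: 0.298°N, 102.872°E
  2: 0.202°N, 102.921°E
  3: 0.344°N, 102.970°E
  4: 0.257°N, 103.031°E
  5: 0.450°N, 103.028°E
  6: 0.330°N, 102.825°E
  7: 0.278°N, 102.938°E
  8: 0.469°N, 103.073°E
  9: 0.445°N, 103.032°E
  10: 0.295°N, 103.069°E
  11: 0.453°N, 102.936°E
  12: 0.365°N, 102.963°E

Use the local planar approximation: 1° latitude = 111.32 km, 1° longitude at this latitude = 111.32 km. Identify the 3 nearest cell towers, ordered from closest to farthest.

Distances from 0.255°N, 102.940°E:
1: 8.956 km
2: 6.268 km
3: 10.455 km
4: 10.133 km
5: 23.815 km
6: 15.284 km
7: 2.570 km
8: 28.048 km
9: 23.500 km
10: 15.035 km
11: 22.046 km
12: 12.510 km
Sorted: 7 (2.570 km) < 2 (6.268 km) < 1 (8.956 km) < 4 (10.133 km) < 3 (10.455 km) < …

7, 2, 1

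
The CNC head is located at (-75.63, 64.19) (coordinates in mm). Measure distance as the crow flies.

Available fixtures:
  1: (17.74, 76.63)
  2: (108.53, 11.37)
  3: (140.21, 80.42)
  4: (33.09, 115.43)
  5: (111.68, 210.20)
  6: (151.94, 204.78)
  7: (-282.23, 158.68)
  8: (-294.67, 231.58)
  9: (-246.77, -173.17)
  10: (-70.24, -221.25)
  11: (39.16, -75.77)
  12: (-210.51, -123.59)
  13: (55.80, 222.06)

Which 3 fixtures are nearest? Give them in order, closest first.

1, 4, 11

Distances from (-75.63, 64.19):
1: √((93.37)² + (12.44)²) = √(8717.9569 + 154.7536) = 94.20 mm
2: √((184.16)² + (-52.82)²) = √(33914.9056 + 2789.9524) = 191.59 mm
3: √((215.84)² + (16.23)²) = √(46586.9056 + 263.4129) = 216.45 mm
4: √((108.72)² + (51.24)²) = √(11820.0384 + 2625.5376) = 120.19 mm
5: √((187.31)² + (146.01)²) = √(35085.0361 + 21318.9201) = 237.50 mm
6: √((227.57)² + (140.59)²) = √(51788.1049 + 19765.5481) = 267.50 mm
7: √((-206.60)² + (94.49)²) = √(42683.5600 + 8928.3601) = 227.18 mm
8: √((-219.04)² + (167.39)²) = √(47978.5216 + 28019.4121) = 275.68 mm
9: √((-171.14)² + (-237.36)²) = √(29288.8996 + 56339.7696) = 292.62 mm
10: √((5.39)² + (-285.44)²) = √(29.0521 + 81475.9936) = 285.49 mm
11: √((114.79)² + (-139.96)²) = √(13176.7441 + 19588.8016) = 181.01 mm
12: √((-134.88)² + (-187.78)²) = √(18192.6144 + 35261.3284) = 231.20 mm
13: √((131.43)² + (157.87)²) = √(17273.8449 + 24922.9369) = 205.42 mm
Sorted: 1 (94.20 mm) < 4 (120.19 mm) < 11 (181.01 mm) < 2 (191.59 mm) < 13 (205.42 mm) < …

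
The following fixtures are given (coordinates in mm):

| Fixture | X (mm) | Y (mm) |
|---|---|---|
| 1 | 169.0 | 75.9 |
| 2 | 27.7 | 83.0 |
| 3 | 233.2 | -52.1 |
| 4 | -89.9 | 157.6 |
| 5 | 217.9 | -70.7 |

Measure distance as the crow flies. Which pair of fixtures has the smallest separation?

3 and 5

Pairwise distances:
3–5: 24.1 mm
2–4: 139.3 mm
1–2: 141.5 mm
1–3: 143.2 mm
1–5: 154.5 mm
2–5: 244.5 mm
2–3: 245.9 mm
1–4: 271.5 mm
4–5: 383.2 mm
3–4: 385.2 mm
Closest pair: 3–5 at 24.1 mm.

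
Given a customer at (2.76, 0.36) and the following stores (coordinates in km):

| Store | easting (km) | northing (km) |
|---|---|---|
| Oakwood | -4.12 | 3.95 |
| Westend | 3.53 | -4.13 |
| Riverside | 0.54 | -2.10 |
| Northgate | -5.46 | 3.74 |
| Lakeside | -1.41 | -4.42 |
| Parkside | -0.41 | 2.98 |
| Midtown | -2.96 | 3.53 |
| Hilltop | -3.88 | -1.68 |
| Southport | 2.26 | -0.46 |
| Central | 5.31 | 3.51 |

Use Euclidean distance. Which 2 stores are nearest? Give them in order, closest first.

Southport, Riverside

Distances from (2.76, 0.36):
Oakwood: √((-6.88)² + (3.59)²) = √(47.3344 + 12.8881) = 7.76 km
Westend: √((0.77)² + (-4.49)²) = √(0.5929 + 20.1601) = 4.56 km
Riverside: √((-2.22)² + (-2.46)²) = √(4.9284 + 6.0516) = 3.31 km
Northgate: √((-8.22)² + (3.38)²) = √(67.5684 + 11.4244) = 8.89 km
Lakeside: √((-4.17)² + (-4.78)²) = √(17.3889 + 22.8484) = 6.34 km
Parkside: √((-3.17)² + (2.62)²) = √(10.0489 + 6.8644) = 4.11 km
Midtown: √((-5.72)² + (3.17)²) = √(32.7184 + 10.0489) = 6.54 km
Hilltop: √((-6.64)² + (-2.04)²) = √(44.0896 + 4.1616) = 6.95 km
Southport: √((-0.50)² + (-0.82)²) = √(0.2500 + 0.6724) = 0.96 km
Central: √((2.55)² + (3.15)²) = √(6.5025 + 9.9225) = 4.05 km
Sorted: Southport (0.96 km) < Riverside (3.31 km) < Central (4.05 km) < Parkside (4.11 km) < …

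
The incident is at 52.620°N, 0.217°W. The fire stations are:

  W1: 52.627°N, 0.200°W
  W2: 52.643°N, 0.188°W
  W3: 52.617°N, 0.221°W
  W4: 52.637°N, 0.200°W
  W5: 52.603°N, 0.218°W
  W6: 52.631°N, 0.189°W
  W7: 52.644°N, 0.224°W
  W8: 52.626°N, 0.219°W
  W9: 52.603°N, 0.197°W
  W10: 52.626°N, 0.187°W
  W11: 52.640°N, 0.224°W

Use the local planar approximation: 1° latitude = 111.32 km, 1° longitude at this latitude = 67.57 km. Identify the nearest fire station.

W3

Distances from 52.620°N, 0.217°W:
W1: √((0.007·111.32)² + (0.017·67.57)²) = √(0.60721 + 1.31949) = 1.388 km
W2: √((0.023·111.32)² + (0.029·67.57)²) = √(6.55544 + 3.83976) = 3.224 km
W3: √((-0.003·111.32)² + (-0.004·67.57)²) = √(0.11153 + 0.07305) = 0.430 km
W4: √((0.017·111.32)² + (0.017·67.57)²) = √(3.58133 + 1.31949) = 2.214 km
W5: √((-0.017·111.32)² + (-0.001·67.57)²) = √(3.58133 + 0.00457) = 1.894 km
W6: √((0.011·111.32)² + (0.028·67.57)²) = √(1.49945 + 3.57951) = 2.254 km
W7: √((0.024·111.32)² + (-0.007·67.57)²) = √(7.13787 + 0.22372) = 2.713 km
W8: √((0.006·111.32)² + (-0.002·67.57)²) = √(0.44612 + 0.01826) = 0.681 km
W9: √((-0.017·111.32)² + (0.020·67.57)²) = √(3.58133 + 1.82628) = 2.325 km
W10: √((0.006·111.32)² + (0.030·67.57)²) = √(0.44612 + 4.10913) = 2.134 km
W11: √((0.020·111.32)² + (-0.007·67.57)²) = √(4.95686 + 0.22372) = 2.276 km
Minimum: W3 at 0.430 km.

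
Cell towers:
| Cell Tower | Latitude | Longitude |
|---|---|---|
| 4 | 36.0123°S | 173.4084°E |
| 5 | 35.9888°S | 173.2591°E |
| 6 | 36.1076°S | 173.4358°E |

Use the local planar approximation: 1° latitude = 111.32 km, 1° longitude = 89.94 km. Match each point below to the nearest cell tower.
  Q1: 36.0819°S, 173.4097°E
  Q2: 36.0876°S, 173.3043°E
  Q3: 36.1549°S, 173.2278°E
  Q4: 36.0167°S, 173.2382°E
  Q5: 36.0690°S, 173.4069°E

Q1→6; Q2→5; Q3→5; Q4→5; Q5→6

Q1 at 36.0819°S, 173.4097°E:
  4: √((0.0696·111.32)² + (-0.0013·89.94)²) = √(60.029521 + 0.013671) = 7.7488 km
  5: √((0.0931·111.32)² + (-0.1506·89.94)²) = √(107.410257 + 183.466050) = 17.0551 km
  6: √((-0.0257·111.32)² + (0.0261·89.94)²) = √(8.184886 + 5.510446) = 3.7007 km
  → nearest: 6 (3.7007 km)
Q2 at 36.0876°S, 173.3043°E:
  4: √((0.0753·111.32)² + (0.1041·89.94)²) = √(70.264563 + 87.661162) = 12.5669 km
  5: √((0.0988·111.32)² + (-0.0452·89.94)²) = √(120.965155 + 16.526567) = 11.7257 km
  6: √((-0.0200·111.32)² + (0.1315·89.94)²) = √(4.956857 + 139.880531) = 12.0348 km
  → nearest: 5 (11.7257 km)
Q3 at 36.1549°S, 173.2278°E:
  4: √((0.1426·111.32)² + (0.1806·89.94)²) = √(251.991242 + 263.840377) = 22.7119 km
  5: √((0.1661·111.32)² + (0.0313·89.94)²) = √(341.889419 + 7.924912) = 18.7033 km
  6: √((0.0473·111.32)² + (0.2080·89.94)²) = √(27.724816 + 349.971305) = 19.4344 km
  → nearest: 5 (18.7033 km)
Q4 at 36.0167°S, 173.2382°E:
  4: √((0.0044·111.32)² + (0.1702·89.94)²) = √(0.239912 + 234.328373) = 15.3156 km
  5: √((0.0279·111.32)² + (0.0209·89.94)²) = √(9.646168 + 3.533445) = 3.6304 km
  6: √((-0.0909·111.32)² + (0.1976·89.94)²) = √(102.393918 + 315.849102) = 20.4510 km
  → nearest: 5 (3.6304 km)
Q5 at 36.0690°S, 173.4069°E:
  4: √((0.0567·111.32)² + (0.0015·89.94)²) = √(39.839375 + 0.018201) = 6.3133 km
  5: √((0.0802·111.32)² + (-0.1478·89.94)²) = √(79.706756 + 176.707358) = 16.0129 km
  6: √((-0.0386·111.32)² + (0.0289·89.94)²) = √(18.463796 + 6.756184) = 5.0219 km
  → nearest: 6 (5.0219 km)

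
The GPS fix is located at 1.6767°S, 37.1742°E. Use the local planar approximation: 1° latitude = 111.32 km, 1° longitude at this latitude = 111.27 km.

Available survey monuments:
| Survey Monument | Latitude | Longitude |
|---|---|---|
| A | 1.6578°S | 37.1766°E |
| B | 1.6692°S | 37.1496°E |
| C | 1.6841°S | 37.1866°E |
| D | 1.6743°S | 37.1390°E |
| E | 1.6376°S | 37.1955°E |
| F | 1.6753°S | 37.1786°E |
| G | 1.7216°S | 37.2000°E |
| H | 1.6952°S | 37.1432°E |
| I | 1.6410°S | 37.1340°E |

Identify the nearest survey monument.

Distances from 1.6767°S, 37.1742°E:
A: √((0.0189·111.32)² + (0.0024·111.27)²) = √(4.426597 + 0.071315) = 2.1208 km
B: √((0.0075·111.32)² + (-0.0246·111.27)²) = √(0.697058 + 7.492494) = 2.8617 km
C: √((-0.0074·111.32)² + (0.0124·111.27)²) = √(0.678594 + 1.903705) = 1.6070 km
D: √((0.0024·111.32)² + (-0.0352·111.27)²) = √(0.071379 + 15.340570) = 3.9258 km
E: √((0.0391·111.32)² + (0.0213·111.27)²) = √(18.945231 + 5.617142) = 4.9560 km
F: √((0.0014·111.32)² + (0.0044·111.27)²) = √(0.024289 + 0.239696) = 0.5138 km
G: √((-0.0449·111.32)² + (0.0258·111.27)²) = √(24.982683 + 8.241297) = 5.7640 km
H: √((-0.0185·111.32)² + (-0.0310·111.27)²) = √(4.241211 + 11.898153) = 4.0174 km
I: √((0.0357·111.32)² + (-0.0402·111.27)²) = √(15.793662 + 20.008212) = 5.9835 km
Minimum: F at 0.5138 km.

F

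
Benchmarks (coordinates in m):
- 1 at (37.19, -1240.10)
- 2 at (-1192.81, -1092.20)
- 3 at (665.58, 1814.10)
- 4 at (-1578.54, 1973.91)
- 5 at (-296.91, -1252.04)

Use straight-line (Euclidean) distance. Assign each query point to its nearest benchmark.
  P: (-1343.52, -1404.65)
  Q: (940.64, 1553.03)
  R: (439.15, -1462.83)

P→2; Q→3; R→1

P at (-1343.52, -1404.65):
  1: 1390.48 m
  2: 346.90 m
  3: 3794.32 m
  4: 3386.72 m
  5: 1057.68 m
  → nearest: 2 (346.90 m)
Q at (940.64, 1553.03):
  1: 2935.61 m
  2: 3398.36 m
  3: 379.23 m
  4: 2554.10 m
  5: 3065.93 m
  → nearest: 3 (379.23 m)
R at (439.15, -1462.83):
  1: 459.54 m
  2: 1673.52 m
  3: 3284.74 m
  4: 3985.25 m
  5: 765.65 m
  → nearest: 1 (459.54 m)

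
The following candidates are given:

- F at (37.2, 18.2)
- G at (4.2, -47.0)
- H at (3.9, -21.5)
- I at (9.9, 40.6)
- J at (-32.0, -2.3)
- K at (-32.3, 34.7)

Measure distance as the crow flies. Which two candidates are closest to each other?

G and H

Pairwise distances:
F–G: 73.1
F–H: 51.8
F–I: 35.3
F–J: 72.2
F–K: 71.4
G–H: 25.5
G–I: 87.8
G–J: 57.5
G–K: 89.5
H–I: 62.4
H–J: 40.7
H–K: 66.8
I–J: 60.0
I–K: 42.6
J–K: 37.0
Closest pair: G–H at 25.5.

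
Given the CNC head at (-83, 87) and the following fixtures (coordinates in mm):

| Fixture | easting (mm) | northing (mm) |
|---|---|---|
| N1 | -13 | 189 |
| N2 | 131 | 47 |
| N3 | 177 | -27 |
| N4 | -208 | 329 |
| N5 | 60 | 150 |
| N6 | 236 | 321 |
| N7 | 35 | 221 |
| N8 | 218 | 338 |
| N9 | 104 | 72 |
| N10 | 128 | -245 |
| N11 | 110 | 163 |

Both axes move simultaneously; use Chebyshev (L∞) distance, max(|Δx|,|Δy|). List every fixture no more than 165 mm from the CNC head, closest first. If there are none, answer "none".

Distances from (-83, 87):
N1: max(|70|, |102|) = 102 mm
N2: max(|214|, |-40|) = 214 mm
N3: max(|260|, |-114|) = 260 mm
N4: max(|-125|, |242|) = 242 mm
N5: max(|143|, |63|) = 143 mm
N6: max(|319|, |234|) = 319 mm
N7: max(|118|, |134|) = 134 mm
N8: max(|301|, |251|) = 301 mm
N9: max(|187|, |-15|) = 187 mm
N10: max(|211|, |-332|) = 332 mm
N11: max(|193|, |76|) = 193 mm
Threshold 165 mm: N1 (102 mm), N7 (134 mm), N5 (143 mm) are within range.

N1, N7, N5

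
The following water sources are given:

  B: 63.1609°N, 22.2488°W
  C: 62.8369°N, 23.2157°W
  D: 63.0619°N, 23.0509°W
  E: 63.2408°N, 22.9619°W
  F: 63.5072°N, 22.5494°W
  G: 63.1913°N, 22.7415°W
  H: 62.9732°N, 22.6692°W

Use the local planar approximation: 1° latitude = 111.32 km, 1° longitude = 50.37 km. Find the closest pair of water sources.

Pairwise distances:
B–C: 60.6039 km
B–D: 41.8779 km
B–E: 37.0037 km
B–F: 41.4170 km
B–G: 25.0470 km
B–H: 29.7489 km
C–D: 26.3867 km
C–E: 46.7442 km
C–F: 81.8180 km
C–G: 46.1190 km
C–H: 31.4319 km
D–E: 20.4135 km
D–F: 55.6360 km
D–G: 21.2220 km
D–H: 21.6135 km
E–F: 36.2100 km
E–G: 12.3939 km
E–H: 33.2380 km
F–G: 36.4729 km
F–H: 59.7504 km
G–H: 24.5505 km
Closest pair: E–G at 12.3939 km.

E and G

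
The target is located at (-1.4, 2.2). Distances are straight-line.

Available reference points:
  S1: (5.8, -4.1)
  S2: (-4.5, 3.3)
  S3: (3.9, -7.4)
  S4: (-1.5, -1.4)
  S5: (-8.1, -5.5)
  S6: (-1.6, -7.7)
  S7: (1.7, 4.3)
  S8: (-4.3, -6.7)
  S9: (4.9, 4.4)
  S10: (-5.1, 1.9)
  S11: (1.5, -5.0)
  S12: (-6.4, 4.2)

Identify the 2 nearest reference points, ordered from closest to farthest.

S2, S4

Distances from (-1.4, 2.2):
S1: √((7.2)² + (-6.3)²) = √(51.8400 + 39.6900) = 9.57
S2: √((-3.1)² + (1.1)²) = √(9.6100 + 1.2100) = 3.29
S3: √((5.3)² + (-9.6)²) = √(28.0900 + 92.1600) = 10.97
S4: √((-0.1)² + (-3.6)²) = √(0.0100 + 12.9600) = 3.60
S5: √((-6.7)² + (-7.7)²) = √(44.8900 + 59.2900) = 10.21
S6: √((-0.2)² + (-9.9)²) = √(0.0400 + 98.0100) = 9.90
S7: √((3.1)² + (2.1)²) = √(9.6100 + 4.4100) = 3.74
S8: √((-2.9)² + (-8.9)²) = √(8.4100 + 79.2100) = 9.36
S9: √((6.3)² + (2.2)²) = √(39.6900 + 4.8400) = 6.67
S10: √((-3.7)² + (-0.3)²) = √(13.6900 + 0.0900) = 3.71
S11: √((2.9)² + (-7.2)²) = √(8.4100 + 51.8400) = 7.76
S12: √((-5.0)² + (2.0)²) = √(25.0000 + 4.0000) = 5.39
Sorted: S2 (3.29) < S4 (3.60) < S10 (3.71) < S7 (3.74) < …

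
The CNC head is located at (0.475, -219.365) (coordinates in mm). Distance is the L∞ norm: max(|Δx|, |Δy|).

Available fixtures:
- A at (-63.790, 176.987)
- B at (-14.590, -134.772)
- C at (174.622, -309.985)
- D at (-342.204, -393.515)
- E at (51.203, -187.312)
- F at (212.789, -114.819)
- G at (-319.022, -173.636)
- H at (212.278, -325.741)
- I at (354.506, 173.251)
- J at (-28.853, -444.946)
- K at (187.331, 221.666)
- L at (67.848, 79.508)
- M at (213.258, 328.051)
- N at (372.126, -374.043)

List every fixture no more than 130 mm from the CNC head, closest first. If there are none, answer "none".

Distances from (0.475, -219.365):
A: max(|-64.265|, |396.352|) = 396.352 mm
B: max(|-15.065|, |84.593|) = 84.593 mm
C: max(|174.147|, |-90.620|) = 174.147 mm
D: max(|-342.679|, |-174.150|) = 342.679 mm
E: max(|50.728|, |32.053|) = 50.728 mm
F: max(|212.314|, |104.546|) = 212.314 mm
G: max(|-319.497|, |45.729|) = 319.497 mm
H: max(|211.803|, |-106.376|) = 211.803 mm
I: max(|354.031|, |392.616|) = 392.616 mm
J: max(|-29.328|, |-225.581|) = 225.581 mm
K: max(|186.856|, |441.031|) = 441.031 mm
L: max(|67.373|, |298.873|) = 298.873 mm
M: max(|212.783|, |547.416|) = 547.416 mm
N: max(|371.651|, |-154.678|) = 371.651 mm
Threshold 130 mm: E (50.728 mm), B (84.593 mm) are within range.

E, B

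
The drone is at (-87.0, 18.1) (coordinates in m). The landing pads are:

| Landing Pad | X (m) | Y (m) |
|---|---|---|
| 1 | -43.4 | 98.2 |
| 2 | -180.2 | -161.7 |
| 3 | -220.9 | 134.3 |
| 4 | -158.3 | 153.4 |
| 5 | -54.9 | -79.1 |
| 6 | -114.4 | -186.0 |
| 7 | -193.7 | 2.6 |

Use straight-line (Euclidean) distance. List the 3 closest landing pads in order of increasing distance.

Distances from (-87.0, 18.1):
1: 91.2 m
2: 202.5 m
3: 177.3 m
4: 152.9 m
5: 102.4 m
6: 205.9 m
7: 107.8 m
Sorted: 1 (91.2 m) < 5 (102.4 m) < 7 (107.8 m) < 4 (152.9 m) < 3 (177.3 m) < …

1, 5, 7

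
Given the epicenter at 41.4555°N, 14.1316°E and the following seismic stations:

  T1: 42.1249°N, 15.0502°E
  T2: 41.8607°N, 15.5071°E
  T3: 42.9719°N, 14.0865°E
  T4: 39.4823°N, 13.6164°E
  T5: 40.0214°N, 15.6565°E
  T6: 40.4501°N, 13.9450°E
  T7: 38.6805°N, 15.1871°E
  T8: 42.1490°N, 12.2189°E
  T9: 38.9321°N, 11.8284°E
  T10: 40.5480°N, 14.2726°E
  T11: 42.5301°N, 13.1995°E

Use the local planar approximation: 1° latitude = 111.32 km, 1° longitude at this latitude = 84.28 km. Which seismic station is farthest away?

T9

Distances from 41.4555°N, 14.1316°E:
T1: 107.4554 km
T2: 124.3935 km
T3: 168.8484 km
T4: 223.9072 km
T5: 204.9469 km
T6: 113.0206 km
T7: 321.4665 km
T8: 178.7347 km
T9: 341.4494 km
T10: 101.7194 km
T11: 143.1128 km
Maximum: T9 at 341.4494 km.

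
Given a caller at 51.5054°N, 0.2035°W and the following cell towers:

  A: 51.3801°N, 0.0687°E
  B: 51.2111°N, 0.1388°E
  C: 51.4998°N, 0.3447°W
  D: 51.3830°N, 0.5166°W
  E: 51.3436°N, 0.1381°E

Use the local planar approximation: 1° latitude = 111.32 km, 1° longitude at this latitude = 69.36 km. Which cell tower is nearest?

C

Distances from 51.5054°N, 0.2035°W:
A: √((-0.1253·111.32)² + (0.2722·69.36)²) = √(194.557751 + 356.446546) = 23.4735 km
B: √((-0.2943·111.32)² + (0.3423·69.36)²) = √(1073.314310 + 563.679145) = 40.4598 km
C: √((-0.0056·111.32)² + (-0.1412·69.36)²) = √(0.388618 + 95.915228) = 9.8135 km
D: √((-0.1224·111.32)² + (-0.3131·69.36)²) = √(185.656103 + 471.611410) = 25.6372 km
E: √((-0.1618·111.32)² + (0.3416·69.36)²) = √(324.416870 + 561.376066) = 29.7623 km
Minimum: C at 9.8135 km.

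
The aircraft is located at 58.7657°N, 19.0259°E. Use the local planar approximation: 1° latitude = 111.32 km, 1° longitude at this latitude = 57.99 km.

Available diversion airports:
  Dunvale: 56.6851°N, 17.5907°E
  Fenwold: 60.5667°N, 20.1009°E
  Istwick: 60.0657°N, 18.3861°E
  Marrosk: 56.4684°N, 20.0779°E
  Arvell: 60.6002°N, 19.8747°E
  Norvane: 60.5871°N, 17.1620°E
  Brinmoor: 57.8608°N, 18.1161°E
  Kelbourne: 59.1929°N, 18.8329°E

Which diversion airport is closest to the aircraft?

Distances from 58.7657°N, 19.0259°E:
Dunvale: 246.1119 km
Fenwold: 209.9556 km
Istwick: 149.3964 km
Marrosk: 262.9112 km
Arvell: 210.0647 km
Norvane: 229.7691 km
Brinmoor: 113.7136 km
Kelbourne: 48.8552 km
Minimum: Kelbourne at 48.8552 km.

Kelbourne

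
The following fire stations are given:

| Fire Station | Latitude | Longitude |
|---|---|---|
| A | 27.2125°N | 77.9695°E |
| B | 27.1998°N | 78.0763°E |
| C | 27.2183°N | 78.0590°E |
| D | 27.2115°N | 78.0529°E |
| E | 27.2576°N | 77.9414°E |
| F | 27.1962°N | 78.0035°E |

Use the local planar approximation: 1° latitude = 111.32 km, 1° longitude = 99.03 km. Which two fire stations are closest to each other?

Pairwise distances:
C–D: 0.9685 km
B–D: 2.6582 km
B–C: 2.6789 km
A–F: 3.8248 km
D–F: 5.1801 km
A–E: 5.7402 km
C–F: 6.0217 km
B–F: 7.2205 km
A–D: 8.2599 km
A–C: 8.8867 km
E–F: 9.1944 km
A–B: 10.6705 km
D–E: 12.1761 km
C–E: 12.4405 km
B–E: 14.8279 km
Closest pair: C–D at 0.9685 km.

C and D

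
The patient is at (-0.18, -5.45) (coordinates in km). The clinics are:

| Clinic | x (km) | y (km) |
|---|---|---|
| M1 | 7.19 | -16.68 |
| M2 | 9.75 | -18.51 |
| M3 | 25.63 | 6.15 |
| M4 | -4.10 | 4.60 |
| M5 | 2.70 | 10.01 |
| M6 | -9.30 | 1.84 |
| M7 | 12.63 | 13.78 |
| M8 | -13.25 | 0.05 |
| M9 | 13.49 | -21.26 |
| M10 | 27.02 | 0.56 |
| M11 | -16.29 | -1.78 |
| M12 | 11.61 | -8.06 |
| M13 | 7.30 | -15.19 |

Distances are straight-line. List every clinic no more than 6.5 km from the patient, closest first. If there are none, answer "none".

Distances from (-0.18, -5.45):
M1: √((7.37)² + (-11.23)²) = √(54.3169 + 126.1129) = 13.43 km
M2: √((9.93)² + (-13.06)²) = √(98.6049 + 170.5636) = 16.41 km
M3: √((25.81)² + (11.60)²) = √(666.1561 + 134.5600) = 28.30 km
M4: √((-3.92)² + (10.05)²) = √(15.3664 + 101.0025) = 10.79 km
M5: √((2.88)² + (15.46)²) = √(8.2944 + 239.0116) = 15.73 km
M6: √((-9.12)² + (7.29)²) = √(83.1744 + 53.1441) = 11.68 km
M7: √((12.81)² + (19.23)²) = √(164.0961 + 369.7929) = 23.11 km
M8: √((-13.07)² + (5.50)²) = √(170.8249 + 30.2500) = 14.18 km
M9: √((13.67)² + (-15.81)²) = √(186.8689 + 249.9561) = 20.90 km
M10: √((27.20)² + (6.01)²) = √(739.8400 + 36.1201) = 27.86 km
M11: √((-16.11)² + (3.67)²) = √(259.5321 + 13.4689) = 16.52 km
M12: √((11.79)² + (-2.61)²) = √(139.0041 + 6.8121) = 12.08 km
M13: √((7.48)² + (-9.74)²) = √(55.9504 + 94.8676) = 12.28 km
Threshold 6.5 km: none within range.

none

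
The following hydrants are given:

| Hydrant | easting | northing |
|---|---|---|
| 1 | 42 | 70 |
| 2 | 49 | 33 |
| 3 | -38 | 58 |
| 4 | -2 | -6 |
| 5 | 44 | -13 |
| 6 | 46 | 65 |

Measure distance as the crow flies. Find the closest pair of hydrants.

Pairwise distances:
1–6: √((4)² + (-5)²) = √(16.000 + 25.000) = 6.4
2–6: √((-3)² + (32)²) = √(9.000 + 1024.000) = 32.1
1–2: √((7)² + (-37)²) = √(49.000 + 1369.000) = 37.7
2–5: √((-5)² + (-46)²) = √(25.000 + 2116.000) = 46.3
4–5: √((46)² + (-7)²) = √(2116.000 + 49.000) = 46.5
2–4: √((-51)² + (-39)²) = √(2601.000 + 1521.000) = 64.2
3–4: √((36)² + (-64)²) = √(1296.000 + 4096.000) = 73.4
5–6: √((2)² + (78)²) = √(4.000 + 6084.000) = 78.0
1–3: √((-80)² + (-12)²) = √(6400.000 + 144.000) = 80.9
1–5: √((2)² + (-83)²) = √(4.000 + 6889.000) = 83.0
3–6: √((84)² + (7)²) = √(7056.000 + 49.000) = 84.3
4–6: √((48)² + (71)²) = √(2304.000 + 5041.000) = 85.7
1–4: √((-44)² + (-76)²) = √(1936.000 + 5776.000) = 87.8
2–3: √((-87)² + (25)²) = √(7569.000 + 625.000) = 90.5
3–5: √((82)² + (-71)²) = √(6724.000 + 5041.000) = 108.5
Closest pair: 1–6 at 6.4.

1 and 6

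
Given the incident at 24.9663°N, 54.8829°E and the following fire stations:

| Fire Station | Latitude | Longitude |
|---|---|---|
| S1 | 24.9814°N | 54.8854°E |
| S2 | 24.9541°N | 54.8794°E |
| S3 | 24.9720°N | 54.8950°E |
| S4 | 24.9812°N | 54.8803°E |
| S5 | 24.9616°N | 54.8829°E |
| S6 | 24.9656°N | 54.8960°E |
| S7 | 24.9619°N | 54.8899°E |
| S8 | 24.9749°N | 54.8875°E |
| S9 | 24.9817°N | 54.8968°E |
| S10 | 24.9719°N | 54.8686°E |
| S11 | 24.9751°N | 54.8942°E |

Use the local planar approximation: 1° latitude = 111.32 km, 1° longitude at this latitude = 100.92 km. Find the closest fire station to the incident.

S5

Distances from 24.9663°N, 54.8829°E:
S1: 1.6998 km
S2: 1.4033 km
S3: 1.3761 km
S4: 1.6793 km
S5: 0.5232 km
S6: 1.3243 km
S7: 0.8596 km
S8: 1.0640 km
S9: 2.2151 km
S10: 1.5720 km
S11: 1.5034 km
Minimum: S5 at 0.5232 km.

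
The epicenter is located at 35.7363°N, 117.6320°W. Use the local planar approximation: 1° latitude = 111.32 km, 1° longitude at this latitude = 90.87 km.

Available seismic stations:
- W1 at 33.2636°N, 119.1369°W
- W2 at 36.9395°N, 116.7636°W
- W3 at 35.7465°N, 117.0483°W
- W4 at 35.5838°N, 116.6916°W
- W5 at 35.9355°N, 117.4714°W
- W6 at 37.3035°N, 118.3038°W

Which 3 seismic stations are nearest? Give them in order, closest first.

Distances from 35.7363°N, 117.6320°W:
W1: 307.3585 km
W2: 155.4574 km
W3: 53.0530 km
W4: 87.1241 km
W5: 26.5463 km
W6: 184.8329 km
Sorted: W5 (26.5463 km) < W3 (53.0530 km) < W4 (87.1241 km) < W2 (155.4574 km) < W6 (184.8329 km) < …

W5, W3, W4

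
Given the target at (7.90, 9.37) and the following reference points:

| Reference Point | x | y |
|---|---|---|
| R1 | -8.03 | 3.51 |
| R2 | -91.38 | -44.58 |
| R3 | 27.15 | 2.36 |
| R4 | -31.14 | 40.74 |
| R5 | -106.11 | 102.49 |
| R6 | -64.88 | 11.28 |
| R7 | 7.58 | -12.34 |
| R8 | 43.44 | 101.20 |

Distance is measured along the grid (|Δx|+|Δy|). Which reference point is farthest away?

Distances from (7.90, 9.37):
R1: 21.79
R2: 153.23
R3: 26.26
R4: 70.41
R5: 207.13
R6: 74.69
R7: 22.03
R8: 127.37
Maximum: R5 at 207.13.

R5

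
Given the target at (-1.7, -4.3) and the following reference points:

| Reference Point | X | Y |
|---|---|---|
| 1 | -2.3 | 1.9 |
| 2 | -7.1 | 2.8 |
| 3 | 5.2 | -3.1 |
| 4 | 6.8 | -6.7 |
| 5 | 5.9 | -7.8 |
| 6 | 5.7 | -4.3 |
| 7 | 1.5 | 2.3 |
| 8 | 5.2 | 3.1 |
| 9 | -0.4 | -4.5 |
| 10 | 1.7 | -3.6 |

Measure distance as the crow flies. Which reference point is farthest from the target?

8

Distances from (-1.7, -4.3):
1: √((-0.6)² + (6.2)²) = √(0.360 + 38.440) = 6.2
2: √((-5.4)² + (7.1)²) = √(29.160 + 50.410) = 8.9
3: √((6.9)² + (1.2)²) = √(47.610 + 1.440) = 7.0
4: √((8.5)² + (-2.4)²) = √(72.250 + 5.760) = 8.8
5: √((7.6)² + (-3.5)²) = √(57.760 + 12.250) = 8.4
6: √((7.4)² + (0.0)²) = √(54.760 + 0.000) = 7.4
7: √((3.2)² + (6.6)²) = √(10.240 + 43.560) = 7.3
8: √((6.9)² + (7.4)²) = √(47.610 + 54.760) = 10.1
9: √((1.3)² + (-0.2)²) = √(1.690 + 0.040) = 1.3
10: √((3.4)² + (0.7)²) = √(11.560 + 0.490) = 3.5
Maximum: 8 at 10.1.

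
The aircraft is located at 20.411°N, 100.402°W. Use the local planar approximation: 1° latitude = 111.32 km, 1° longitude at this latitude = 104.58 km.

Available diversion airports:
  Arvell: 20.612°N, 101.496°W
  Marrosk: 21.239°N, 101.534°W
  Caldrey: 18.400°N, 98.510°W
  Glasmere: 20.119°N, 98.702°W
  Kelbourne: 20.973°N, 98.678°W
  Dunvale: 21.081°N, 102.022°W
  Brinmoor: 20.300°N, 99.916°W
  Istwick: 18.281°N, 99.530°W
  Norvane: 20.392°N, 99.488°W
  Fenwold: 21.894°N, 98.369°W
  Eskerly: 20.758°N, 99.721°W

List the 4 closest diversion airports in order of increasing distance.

Distances from 20.411°N, 100.402°W:
Arvell: √((0.201·111.32)² + (-1.094·104.58)²) = √(500.65495 + 13089.76709) = 116.578 km
Marrosk: √((0.828·111.32)² + (-1.132·104.58)²) = √(8495.85456 + 14014.90405) = 150.036 km
Caldrey: √((-2.011·111.32)² + (1.892·104.58)²) = √(50115.32331 + 39150.70069) = 298.774 km
Glasmere: √((-0.292·111.32)² + (1.700·104.58)²) = √(1056.60363 + 31607.86180) = 180.733 km
Kelbourne: √((0.562·111.32)² + (1.724·104.58)²) = √(3913.98382 + 32506.61877) = 190.842 km
Dunvale: √((0.670·111.32)² + (-1.620·104.58)²) = √(5562.83272 + 28703.00086) = 185.110 km
Brinmoor: √((-0.111·111.32)² + (0.486·104.58)²) = √(152.68359 + 2583.27008) = 52.306 km
Istwick: √((-2.130·111.32)² + (0.872·104.58)²) = √(56221.91085 + 8316.30186) = 254.044 km
Norvane: √((-0.019·111.32)² + (0.914·104.58)²) = √(4.47356 + 9136.70634) = 95.610 km
Fenwold: √((1.483·111.32)² + (2.033·104.58)²) = √(27253.90247 + 45203.49685) = 269.179 km
Eskerly: √((0.347·111.32)² + (0.681·104.58)²) = √(1492.12547 + 5072.14311) = 81.020 km
Sorted: Brinmoor (52.306 km) < Eskerly (81.020 km) < Norvane (95.610 km) < Arvell (116.578 km) < Marrosk (150.036 km) < Glasmere (180.733 km) < …

Brinmoor, Eskerly, Norvane, Arvell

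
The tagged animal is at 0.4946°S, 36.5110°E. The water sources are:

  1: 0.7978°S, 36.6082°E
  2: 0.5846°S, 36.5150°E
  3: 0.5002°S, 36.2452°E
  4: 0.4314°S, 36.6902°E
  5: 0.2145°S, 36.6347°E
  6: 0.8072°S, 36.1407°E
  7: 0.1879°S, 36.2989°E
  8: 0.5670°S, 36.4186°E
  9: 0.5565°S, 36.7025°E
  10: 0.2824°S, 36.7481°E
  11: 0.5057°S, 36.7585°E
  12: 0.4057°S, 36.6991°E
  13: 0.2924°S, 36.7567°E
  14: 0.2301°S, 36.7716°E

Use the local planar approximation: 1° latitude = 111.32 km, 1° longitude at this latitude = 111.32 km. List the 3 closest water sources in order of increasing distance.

Distances from 0.4946°S, 36.5110°E:
1: √((-0.3032·111.32)² + (0.0972·111.32)²) = √(1139.212625 + 117.078979) = 35.4442 km
2: √((-0.0900·111.32)² + (0.0040·111.32)²) = √(100.376353 + 0.198274) = 10.0287 km
3: √((-0.0056·111.32)² + (-0.2658·111.32)²) = √(0.388618 + 875.500399) = 29.5954 km
4: √((0.0632·111.32)² + (0.1792·111.32)²) = √(49.497191 + 397.944408) = 21.1528 km
5: √((0.2801·111.32)² + (0.1237·111.32)²) = √(972.238048 + 189.620721) = 34.0860 km
6: √((-0.3126·111.32)² + (-0.3703·111.32)²) = √(1210.944789 + 1699.236465) = 53.9461 km
7: √((0.3067·111.32)² + (-0.2121·111.32)²) = √(1165.665512 + 557.477999) = 41.5108 km
8: √((-0.0724·111.32)² + (-0.0924·111.32)²) = √(64.956636 + 105.801138) = 13.0674 km
9: √((-0.0619·111.32)² + (0.1915·111.32)²) = √(47.481857 + 454.447744) = 22.4038 km
10: √((0.2122·111.32)² + (0.2371·111.32)²) = √(558.003797 + 696.641758) = 35.4210 km
11: √((-0.0111·111.32)² + (0.2475·111.32)²) = √(1.526836 + 759.096173) = 27.5794 km
12: √((0.0889·111.32)² + (0.1881·111.32)²) = √(97.937704 + 438.453949) = 23.1601 km
13: √((0.2022·111.32)² + (0.2457·111.32)²) = √(506.650759 + 748.094925) = 35.4224 km
14: √((0.2645·111.32)² + (0.2606·111.32)²) = √(866.957380 + 841.579636) = 41.3345 km
Sorted: 2 (10.0287 km) < 8 (13.0674 km) < 4 (21.1528 km) < 9 (22.4038 km) < 12 (23.1601 km) < …

2, 8, 4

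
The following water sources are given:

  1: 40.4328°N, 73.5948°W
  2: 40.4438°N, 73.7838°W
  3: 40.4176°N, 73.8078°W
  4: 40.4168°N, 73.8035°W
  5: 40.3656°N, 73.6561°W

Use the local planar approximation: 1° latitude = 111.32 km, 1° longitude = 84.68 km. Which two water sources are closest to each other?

3 and 4

Pairwise distances:
1–2: √((0.0110·111.32)² + (-0.1890·84.68)²) = √(1.499449 + 256.144660) = 16.0513 km
1–3: √((-0.0152·111.32)² + (-0.2130·84.68)²) = √(2.863081 + 325.327597) = 18.1160 km
1–4: √((-0.0160·111.32)² + (-0.2087·84.68)²) = √(3.172388 + 312.324891) = 17.7622 km
1–5: √((-0.0672·111.32)² + (-0.0613·84.68)²) = √(55.960932 + 26.945277) = 9.1053 km
2–3: √((-0.0262·111.32)² + (-0.0240·84.68)²) = √(8.506462 + 4.130325) = 3.5548 km
2–4: √((-0.0270·111.32)² + (-0.0197·84.68)²) = √(9.033872 + 2.782878) = 3.4375 km
2–5: √((-0.0782·111.32)² + (0.1277·84.68)²) = √(75.780925 + 116.934724) = 13.8822 km
3–4: √((-0.0008·111.32)² + (0.0043·84.68)²) = √(0.007931 + 0.132586) = 0.3749 km
3–5: √((-0.0520·111.32)² + (0.1517·84.68)²) = √(33.508353 + 165.018586) = 14.0900 km
4–5: √((-0.0512·111.32)² + (0.1474·84.68)²) = √(32.485258 + 155.796130) = 13.7216 km
Closest pair: 3–4 at 0.3749 km.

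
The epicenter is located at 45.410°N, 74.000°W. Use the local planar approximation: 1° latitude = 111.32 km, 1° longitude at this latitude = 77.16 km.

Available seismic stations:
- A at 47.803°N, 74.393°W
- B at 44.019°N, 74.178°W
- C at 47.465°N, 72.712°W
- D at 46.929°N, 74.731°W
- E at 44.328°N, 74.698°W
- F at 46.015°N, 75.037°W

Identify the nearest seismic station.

F

Distances from 45.410°N, 74.000°W:
A: √((2.393·111.32)² + (-0.393·77.16)²) = √(70962.97145 + 919.53770) = 268.109 km
B: √((-1.391·111.32)² + (-0.178·77.16)²) = √(23977.32088 + 188.63594) = 155.454 km
C: √((2.055·111.32)² + (1.288·77.16)²) = √(52332.32716 + 9876.79783) = 249.418 km
D: √((1.519·111.32)² + (-0.731·77.16)²) = √(28593.14608 + 3181.40670) = 178.254 km
E: √((-1.082·111.32)² + (-0.698·77.16)²) = √(14507.77852 + 2900.64969) = 131.941 km
F: √((0.605·111.32)² + (-1.037·77.16)²) = √(4535.83392 + 6402.38742) = 104.586 km
Minimum: F at 104.586 km.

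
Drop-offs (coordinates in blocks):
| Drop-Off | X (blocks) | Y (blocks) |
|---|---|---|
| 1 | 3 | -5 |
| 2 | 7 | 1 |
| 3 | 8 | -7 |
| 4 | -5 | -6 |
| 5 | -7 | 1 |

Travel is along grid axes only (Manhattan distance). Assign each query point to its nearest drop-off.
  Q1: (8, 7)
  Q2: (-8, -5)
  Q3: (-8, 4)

Q1 at (8, 7):
  1: |-5| + |-12| = 5 + 12 = 17 blocks
  2: |-1| + |-6| = 1 + 6 = 7 blocks
  3: |0| + |-14| = 0 + 14 = 14 blocks
  4: |-13| + |-13| = 13 + 13 = 26 blocks
  5: |-15| + |-6| = 15 + 6 = 21 blocks
  → nearest: 2 (7 blocks)
Q2 at (-8, -5):
  1: |11| + |0| = 11 + 0 = 11 blocks
  2: |15| + |6| = 15 + 6 = 21 blocks
  3: |16| + |-2| = 16 + 2 = 18 blocks
  4: |3| + |-1| = 3 + 1 = 4 blocks
  5: |1| + |6| = 1 + 6 = 7 blocks
  → nearest: 4 (4 blocks)
Q3 at (-8, 4):
  1: |11| + |-9| = 11 + 9 = 20 blocks
  2: |15| + |-3| = 15 + 3 = 18 blocks
  3: |16| + |-11| = 16 + 11 = 27 blocks
  4: |3| + |-10| = 3 + 10 = 13 blocks
  5: |1| + |-3| = 1 + 3 = 4 blocks
  → nearest: 5 (4 blocks)

Q1→2; Q2→4; Q3→5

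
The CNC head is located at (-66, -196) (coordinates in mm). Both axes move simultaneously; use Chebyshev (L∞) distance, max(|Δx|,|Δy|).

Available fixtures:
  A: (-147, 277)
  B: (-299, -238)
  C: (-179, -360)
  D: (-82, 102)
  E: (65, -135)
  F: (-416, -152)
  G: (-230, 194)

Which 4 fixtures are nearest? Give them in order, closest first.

E, C, B, D

Distances from (-66, -196):
A: max(|-81|, |473|) = 473 mm
B: max(|-233|, |-42|) = 233 mm
C: max(|-113|, |-164|) = 164 mm
D: max(|-16|, |298|) = 298 mm
E: max(|131|, |61|) = 131 mm
F: max(|-350|, |44|) = 350 mm
G: max(|-164|, |390|) = 390 mm
Sorted: E (131 mm) < C (164 mm) < B (233 mm) < D (298 mm) < F (350 mm) < G (390 mm) < …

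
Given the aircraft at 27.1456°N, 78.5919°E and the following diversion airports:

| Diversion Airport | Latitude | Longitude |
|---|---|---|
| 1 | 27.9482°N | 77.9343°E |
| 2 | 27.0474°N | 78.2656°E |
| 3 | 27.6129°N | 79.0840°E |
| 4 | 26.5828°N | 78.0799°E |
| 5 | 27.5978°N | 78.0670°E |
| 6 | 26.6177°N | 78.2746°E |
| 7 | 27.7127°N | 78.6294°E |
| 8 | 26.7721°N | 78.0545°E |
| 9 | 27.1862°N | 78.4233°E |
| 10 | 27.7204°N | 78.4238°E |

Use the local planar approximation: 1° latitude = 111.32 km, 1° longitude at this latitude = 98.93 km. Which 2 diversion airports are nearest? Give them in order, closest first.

9, 2

Distances from 27.1456°N, 78.5919°E:
1: 110.5212 km
2: 34.0816 km
3: 71.2470 km
4: 80.5654 km
5: 72.3226 km
6: 66.6242 km
7: 63.2385 km
8: 67.4926 km
9: 17.2811 km
10: 66.1125 km
Sorted: 9 (17.2811 km) < 2 (34.0816 km) < 7 (63.2385 km) < 10 (66.1125 km) < …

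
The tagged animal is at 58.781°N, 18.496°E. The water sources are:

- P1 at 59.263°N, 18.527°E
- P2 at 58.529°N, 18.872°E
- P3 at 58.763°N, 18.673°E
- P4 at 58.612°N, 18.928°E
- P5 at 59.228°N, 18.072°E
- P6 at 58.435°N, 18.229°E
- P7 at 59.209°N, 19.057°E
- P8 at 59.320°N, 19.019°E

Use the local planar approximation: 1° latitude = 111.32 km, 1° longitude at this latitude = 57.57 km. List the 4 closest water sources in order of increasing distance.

P3, P4, P2, P6

Distances from 58.781°N, 18.496°E:
P1: √((0.482·111.32)² + (0.031·57.57)²) = √(2878.99209 + 3.18505) = 53.686 km
P2: √((-0.252·111.32)² + (0.376·57.57)²) = √(786.95061 + 468.56317) = 35.433 km
P3: √((-0.018·111.32)² + (0.177·57.57)²) = √(4.01505 + 103.83386) = 10.385 km
P4: √((-0.169·111.32)² + (0.432·57.57)²) = √(353.93198 + 618.52884) = 31.184 km
P5: √((0.447·111.32)² + (-0.424·57.57)²) = √(2476.06158 + 595.83248) = 55.425 km
P6: √((-0.346·111.32)² + (-0.267·57.57)²) = √(1483.53772 + 236.27348) = 41.471 km
P7: √((0.428·111.32)² + (0.561·57.57)²) = √(2270.04221 + 1043.08135) = 57.560 km
P8: √((0.539·111.32)² + (0.523·57.57)²) = √(3600.17760 + 906.55850) = 67.132 km
Sorted: P3 (10.385 km) < P4 (31.184 km) < P2 (35.433 km) < P6 (41.471 km) < P1 (53.686 km) < P5 (55.425 km) < …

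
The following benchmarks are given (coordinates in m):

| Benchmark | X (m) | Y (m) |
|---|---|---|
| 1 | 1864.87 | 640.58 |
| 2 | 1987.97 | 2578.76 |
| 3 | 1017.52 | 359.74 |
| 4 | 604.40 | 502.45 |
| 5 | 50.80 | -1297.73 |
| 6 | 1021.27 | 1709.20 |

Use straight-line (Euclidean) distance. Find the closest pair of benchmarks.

3 and 4

Pairwise distances:
1–2: 1942.09 m
1–3: 892.68 m
1–4: 1268.02 m
1–5: 2654.79 m
1–6: 1361.47 m
2–3: 2421.95 m
2–4: 2495.06 m
2–5: 4333.57 m
2–6: 1300.25 m
3–4: 437.07 m
3–5: 1918.79 m
3–6: 1349.47 m
4–5: 1883.38 m
4–6: 1276.72 m
5–6: 3159.66 m
Closest pair: 3–4 at 437.07 m.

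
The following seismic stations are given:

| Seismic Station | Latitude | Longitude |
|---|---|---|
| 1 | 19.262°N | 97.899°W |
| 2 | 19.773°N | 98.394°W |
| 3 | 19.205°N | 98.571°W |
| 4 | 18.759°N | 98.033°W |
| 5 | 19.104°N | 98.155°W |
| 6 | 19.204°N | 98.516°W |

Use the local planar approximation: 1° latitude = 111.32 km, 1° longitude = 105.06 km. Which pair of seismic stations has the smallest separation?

3 and 6

Pairwise distances:
1–2: √((0.511·111.32)² + (-0.495·105.06)²) = √(3235.84862 + 2704.48882) = 77.074 km
1–3: √((-0.057·111.32)² + (-0.672·105.06)²) = √(40.26207 + 4984.40518) = 70.885 km
1–4: √((-0.503·111.32)² + (-0.134·105.06)²) = √(3135.32356 + 198.19121) = 57.737 km
1–5: √((-0.158·111.32)² + (-0.256·105.06)²) = √(309.35744 + 723.36039) = 32.136 km
1–6: √((-0.058·111.32)² + (-0.617·105.06)²) = √(41.68717 + 4201.89428) = 65.143 km
2–3: √((-0.568·111.32)² + (-0.177·105.06)²) = √(3998.00255 + 345.79708) = 65.908 km
2–4: √((-1.014·111.32)² + (0.361·105.06)²) = √(12741.55125 + 1438.43154) = 119.080 km
2–5: √((-0.669·111.32)² + (0.239·105.06)²) = √(5546.23964 + 630.47896) = 78.592 km
2–6: √((-0.569·111.32)² + (-0.122·105.06)²) = √(4012.09242 + 164.28369) = 64.625 km
3–4: √((-0.446·111.32)² + (0.538·105.06)²) = √(2464.99540 + 3194.76814) = 75.231 km
3–5: √((-0.101·111.32)² + (0.416·105.06)²) = √(126.41224 + 1910.12353) = 45.128 km
3–6: √((-0.001·111.32)² + (0.055·105.06)²) = √(0.01239 + 33.38875) = 5.779 km
4–5: √((0.345·111.32)² + (-0.122·105.06)²) = √(1474.97475 + 164.28369) = 40.488 km
4–6: √((0.445·111.32)² + (-0.483·105.06)²) = √(2453.95400 + 2574.95151) = 70.915 km
5–6: √((0.100·111.32)² + (-0.361·105.06)²) = √(123.92142 + 1438.43154) = 39.527 km
Closest pair: 3–6 at 5.779 km.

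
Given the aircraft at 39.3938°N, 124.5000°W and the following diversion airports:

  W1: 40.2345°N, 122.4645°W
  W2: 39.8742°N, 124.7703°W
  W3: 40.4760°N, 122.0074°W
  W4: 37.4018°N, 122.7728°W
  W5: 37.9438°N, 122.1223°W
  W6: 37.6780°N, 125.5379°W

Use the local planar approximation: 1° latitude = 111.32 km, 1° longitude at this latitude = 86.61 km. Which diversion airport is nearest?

W2

Distances from 39.3938°N, 124.5000°W:
W1: √((0.8407·111.32)² + (2.0355·86.61)²) = √(8758.474909 + 31079.805382) = 199.5953 km
W2: √((0.4804·111.32)² + (-0.2703·86.61)²) = √(2859.910174 + 548.060079) = 58.3778 km
W3: √((1.0822·111.32)² + (2.4926·86.61)²) = √(14513.142334 + 46605.938588) = 247.2227 km
W4: √((-1.9920·111.32)² + (1.7272·86.61)²) = √(49172.814140 + 22378.003418) = 267.4898 km
W5: √((-1.4500·111.32)² + (2.3777·86.61)²) = √(26054.479396 + 42408.234507) = 261.6538 km
W6: √((-1.7158·111.32)² + (-1.0379·86.61)²) = √(36482.091000 + 8080.664972) = 211.0989 km
Minimum: W2 at 58.3778 km.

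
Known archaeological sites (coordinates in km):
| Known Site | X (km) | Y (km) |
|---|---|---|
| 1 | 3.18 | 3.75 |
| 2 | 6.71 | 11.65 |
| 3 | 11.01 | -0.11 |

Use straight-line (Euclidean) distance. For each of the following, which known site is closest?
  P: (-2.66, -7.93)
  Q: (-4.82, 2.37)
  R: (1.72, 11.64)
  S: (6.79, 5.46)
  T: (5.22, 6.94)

P→1; Q→1; R→2; S→1; T→1

P at (-2.66, -7.93):
  1: √((5.84)² + (11.68)²) = √(34.1056 + 136.4224) = 13.06 km
  2: √((9.37)² + (19.58)²) = √(87.7969 + 383.3764) = 21.71 km
  3: √((13.67)² + (7.82)²) = √(186.8689 + 61.1524) = 15.75 km
  → nearest: 1 (13.06 km)
Q at (-4.82, 2.37):
  1: √((8.00)² + (1.38)²) = √(64.0000 + 1.9044) = 8.12 km
  2: √((11.53)² + (9.28)²) = √(132.9409 + 86.1184) = 14.80 km
  3: √((15.83)² + (-2.48)²) = √(250.5889 + 6.1504) = 16.02 km
  → nearest: 1 (8.12 km)
R at (1.72, 11.64):
  1: √((1.46)² + (-7.89)²) = √(2.1316 + 62.2521) = 8.02 km
  2: √((4.99)² + (0.01)²) = √(24.9001 + 0.0001) = 4.99 km
  3: √((9.29)² + (-11.75)²) = √(86.3041 + 138.0625) = 14.98 km
  → nearest: 2 (4.99 km)
S at (6.79, 5.46):
  1: √((-3.61)² + (-1.71)²) = √(13.0321 + 2.9241) = 3.99 km
  2: √((-0.08)² + (6.19)²) = √(0.0064 + 38.3161) = 6.19 km
  3: √((4.22)² + (-5.57)²) = √(17.8084 + 31.0249) = 6.99 km
  → nearest: 1 (3.99 km)
T at (5.22, 6.94):
  1: √((-2.04)² + (-3.19)²) = √(4.1616 + 10.1761) = 3.79 km
  2: √((1.49)² + (4.71)²) = √(2.2201 + 22.1841) = 4.94 km
  3: √((5.79)² + (-7.05)²) = √(33.5241 + 49.7025) = 9.12 km
  → nearest: 1 (3.79 km)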